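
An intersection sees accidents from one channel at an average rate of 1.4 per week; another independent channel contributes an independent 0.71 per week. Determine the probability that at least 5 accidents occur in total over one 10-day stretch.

0.1871

Independent Poisson processes superpose: combined rate λ = 1.4 + 0.71 = 2.11 per week.
Over the interval, μ = 2.11 × 10/7 ≈ 3.01429 (a 10-day stretch = 10/7 weeks).
P(N ≥ 5) = 1 − P(N ≤ 4) ≈ 0.1871.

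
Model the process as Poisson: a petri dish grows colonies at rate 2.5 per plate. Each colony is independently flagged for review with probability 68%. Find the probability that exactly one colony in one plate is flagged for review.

Thinning: the colonies that are flagged for review themselves form a Poisson process with rate 0.68 × 2.5 = 1.7 per plate.
So μ = 1.7.
P(N = 1) = e^(−1.7) · 1.7^1/1! ≈ 0.3106.

0.3106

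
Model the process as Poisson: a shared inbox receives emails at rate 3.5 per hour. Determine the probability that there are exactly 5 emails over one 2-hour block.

Over the interval, μ = 3.5 × 2 = 7 (a 2-hour block = 2 hours).
P(N = 5) = e^(−μ) μ^5/5! = e^(−7) · 7^5/120 ≈ 0.1277.

0.1277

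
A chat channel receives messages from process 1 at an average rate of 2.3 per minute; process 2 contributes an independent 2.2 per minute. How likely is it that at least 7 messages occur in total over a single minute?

0.1689

Independent Poisson processes superpose: combined rate λ = 2.3 + 2.2 = 4.5 per minute.
So μ = 4.5.
P(N ≥ 7) = 1 − P(N ≤ 6) ≈ 0.1689.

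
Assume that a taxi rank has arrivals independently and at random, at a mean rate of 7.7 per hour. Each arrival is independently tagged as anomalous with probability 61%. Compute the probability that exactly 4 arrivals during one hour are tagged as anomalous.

0.1850

Thinning: the arrivals that are tagged as anomalous themselves form a Poisson process with rate 0.61 × 7.7 = 4.697 per hour.
So μ = 4.697.
P(N = 4) = e^(−4.697) · 4.697^4/4! ≈ 0.1850.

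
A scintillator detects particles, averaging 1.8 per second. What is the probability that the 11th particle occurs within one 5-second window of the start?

Over the interval, μ = 1.8 × 5 = 9 (a 5-second window = 5 seconds).
The 11th arrival falls in the interval iff at least 11 events occur there: P(S_11 ≤ t) = P(N ≥ 11) = 1 − P(N ≤ 10) ≈ 0.2940.

0.2940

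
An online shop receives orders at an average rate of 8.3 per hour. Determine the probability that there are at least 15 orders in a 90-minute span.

Over the interval, μ = 8.3 × 1.5 = 12.45 (a 90-minute span = 1.5 hours).
P(N ≥ 15) = 1 − P(N ≤ 14) = 1 − Σ_{j=0}^{14} e^(−μ) μ^j/j! ≈ 0.2701.

0.2701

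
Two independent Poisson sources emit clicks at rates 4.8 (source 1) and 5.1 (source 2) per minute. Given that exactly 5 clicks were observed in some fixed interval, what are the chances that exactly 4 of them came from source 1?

0.1423

Given the total, each event is independently from source 1 with probability p = λ_1/(λ_1+λ_2) = 4.8/9.9 ≈ 0.4848.
So K ~ Binomial(5, 4.8/9.9): P(K = 4) = C(5,4) · (4.8/9.9)^4 · (5.1/9.9)^1 ≈ 0.1423.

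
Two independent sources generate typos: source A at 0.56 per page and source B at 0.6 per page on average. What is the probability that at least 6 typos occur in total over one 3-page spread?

Independent Poisson processes superpose: combined rate λ = 0.56 + 0.6 = 1.16 per page.
Over the interval, μ = 1.16 × 3 = 3.48 (a 3-page spread = 3 pages).
P(N ≥ 6) = 1 − P(N ≤ 5) ≈ 0.1398.

0.1398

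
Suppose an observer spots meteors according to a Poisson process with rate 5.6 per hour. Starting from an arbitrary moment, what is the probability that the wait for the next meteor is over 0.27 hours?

The wait for the next event is exponential with rate λ = 5.6 per hour.
P(T > 0.27) = e^(−λt) = e^(−5.6 × 0.27) = e^(−1.512) ≈ 0.2205.

0.2205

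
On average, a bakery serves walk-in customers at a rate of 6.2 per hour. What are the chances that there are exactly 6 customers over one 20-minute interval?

0.0137

Over the interval, μ = 6.2 × 1/3 ≈ 2.06667 (a 20-minute interval = 1/3 hours).
P(N = 6) = e^(−μ) μ^6/6! = e^(−2.06667) · 2.06667^6/720 ≈ 0.0137.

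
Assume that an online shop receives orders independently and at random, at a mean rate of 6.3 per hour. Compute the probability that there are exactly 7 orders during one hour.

With mean μ = 6.3 per hour,
P(N = 7) = e^(−μ) μ^7/7! = e^(−6.3) · 6.3^7/5040 ≈ 0.1435.

0.1435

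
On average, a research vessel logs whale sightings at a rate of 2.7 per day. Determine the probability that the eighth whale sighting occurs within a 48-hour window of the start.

0.1783

Over the interval, μ = 2.7 × 2 = 5.4 (a 48-hour window = 2 days).
The eighth arrival falls in the interval iff at least 8 events occur there: P(S_8 ≤ t) = P(N ≥ 8) = 1 − P(N ≤ 7) ≈ 0.1783.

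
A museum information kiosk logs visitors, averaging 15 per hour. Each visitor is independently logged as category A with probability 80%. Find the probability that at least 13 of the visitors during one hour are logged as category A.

Thinning: the visitors that are logged as category A themselves form a Poisson process with rate 0.8 × 15 = 12 per hour.
So μ = 12.
P(N ≥ 13) = 1 − P(N ≤ 12) ≈ 0.4240.

0.4240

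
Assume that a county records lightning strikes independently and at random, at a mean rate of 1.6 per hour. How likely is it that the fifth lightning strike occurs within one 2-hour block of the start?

Over the interval, μ = 1.6 × 2 = 3.2 (a 2-hour block = 2 hours).
The fifth arrival falls in the interval iff at least 5 events occur there: P(S_5 ≤ t) = P(N ≥ 5) = 1 − P(N ≤ 4) ≈ 0.2194.

0.2194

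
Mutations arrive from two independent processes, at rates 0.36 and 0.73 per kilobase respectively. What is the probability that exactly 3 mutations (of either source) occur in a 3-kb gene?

0.2215

Independent Poisson processes superpose: combined rate λ = 0.36 + 0.73 = 1.09 per kilobase.
Over the interval, μ = 1.09 × 3 = 3.27 (a 3-kb gene = 3 kilobases).
P(N = 3) = e^(−3.27) · 3.27^3/3! ≈ 0.2215.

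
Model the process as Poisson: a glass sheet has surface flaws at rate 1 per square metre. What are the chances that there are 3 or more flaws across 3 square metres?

0.5768

Over the interval, μ = 1 × 3 = 3 (3 square metres).
P(N ≥ 3) = 1 − P(N ≤ 2) = 1 − Σ_{j=0}^{2} e^(−μ) μ^j/j! ≈ 0.5768.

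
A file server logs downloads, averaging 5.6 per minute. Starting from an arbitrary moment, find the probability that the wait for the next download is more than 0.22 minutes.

The wait for the next event is exponential with rate λ = 5.6 per minute.
P(T > 0.22) = e^(−λt) = e^(−5.6 × 0.22) = e^(−1.232) ≈ 0.2917.

0.2917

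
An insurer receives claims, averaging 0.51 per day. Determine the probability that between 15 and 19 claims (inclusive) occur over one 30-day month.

0.4226

Over the interval, μ = 0.51 × 30 = 15.3 (a 30-day month = 30 days).
P(15 ≤ N ≤ 19) = Σ_{j=15}^{19} e^(−15.3) · 15.3^j/j! ≈ 0.4226.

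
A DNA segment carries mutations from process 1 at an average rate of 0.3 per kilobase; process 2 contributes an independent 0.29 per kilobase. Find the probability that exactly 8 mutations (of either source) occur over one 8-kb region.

Independent Poisson processes superpose: combined rate λ = 0.3 + 0.29 = 0.59 per kilobase.
Over the interval, μ = 0.59 × 8 = 4.72 (an 8-kb region = 8 kilobases).
P(N = 8) = e^(−4.72) · 4.72^8/8! ≈ 0.0545.

0.0545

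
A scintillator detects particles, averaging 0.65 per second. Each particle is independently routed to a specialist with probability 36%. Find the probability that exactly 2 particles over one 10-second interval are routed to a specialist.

0.2637

Thinning: the particles that are routed to a specialist themselves form a Poisson process with rate 0.36 × 0.65 = 0.234 per second.
Over the interval, μ = 0.234 × 10 = 2.34 (a 10-second interval = 10 seconds).
P(N = 2) = e^(−2.34) · 2.34^2/2! ≈ 0.2637.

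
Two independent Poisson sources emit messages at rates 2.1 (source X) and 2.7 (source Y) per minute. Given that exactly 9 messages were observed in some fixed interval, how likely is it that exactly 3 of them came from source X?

0.2228

Given the total, each event is independently from source X with probability p = λ_X/(λ_X+λ_Y) = 2.1/4.8 = 0.4375.
So K ~ Binomial(9, 2.1/4.8): P(K = 3) = C(9,3) · (2.1/4.8)^3 · (2.7/4.8)^6 ≈ 0.2228.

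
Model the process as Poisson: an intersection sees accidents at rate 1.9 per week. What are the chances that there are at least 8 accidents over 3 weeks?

Over the interval, μ = 1.9 × 3 = 5.7 (3 weeks).
P(N ≥ 8) = 1 − P(N ≤ 7) = 1 − Σ_{j=0}^{7} e^(−μ) μ^j/j! ≈ 0.2159.

0.2159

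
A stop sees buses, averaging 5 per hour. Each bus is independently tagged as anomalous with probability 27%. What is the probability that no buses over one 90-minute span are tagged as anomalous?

Thinning: the buses that are tagged as anomalous themselves form a Poisson process with rate 0.27 × 5 = 1.35 per hour.
Over the interval, μ = 1.35 × 1.5 = 2.025 (a 90-minute span = 1.5 hours).
P(N = 0) = e^(−2.025) · 2.025^0/0! ≈ 0.1320.

0.1320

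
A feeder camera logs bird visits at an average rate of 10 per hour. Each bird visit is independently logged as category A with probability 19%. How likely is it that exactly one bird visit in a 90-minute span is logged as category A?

0.1649

Thinning: the bird visits that are logged as category A themselves form a Poisson process with rate 0.19 × 10 = 1.9 per hour.
Over the interval, μ = 1.9 × 1.5 = 2.85 (a 90-minute span = 1.5 hours).
P(N = 1) = e^(−2.85) · 2.85^1/1! ≈ 0.1649.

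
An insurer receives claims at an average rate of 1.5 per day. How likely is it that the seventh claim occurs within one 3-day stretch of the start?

Over the interval, μ = 1.5 × 3 = 4.5 (a 3-day stretch = 3 days).
The seventh arrival falls in the interval iff at least 7 events occur there: P(S_7 ≤ t) = P(N ≥ 7) = 1 − P(N ≤ 6) ≈ 0.1689.

0.1689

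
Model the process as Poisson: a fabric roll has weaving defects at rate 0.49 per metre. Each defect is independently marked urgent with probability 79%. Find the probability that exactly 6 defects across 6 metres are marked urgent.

0.0214

Thinning: the defects that are marked urgent themselves form a Poisson process with rate 0.79 × 0.49 = 0.3871 per metre.
Over the interval, μ = 0.3871 × 6 = 2.3226 (6 metres).
P(N = 6) = e^(−2.3226) · 2.3226^6/6! ≈ 0.0214.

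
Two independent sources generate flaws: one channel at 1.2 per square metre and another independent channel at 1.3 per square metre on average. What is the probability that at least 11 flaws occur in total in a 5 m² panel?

0.7029

Independent Poisson processes superpose: combined rate λ = 1.2 + 1.3 = 2.5 per square metre.
Over the interval, μ = 2.5 × 5 = 12.5 (a 5 m² panel = 5 square metres).
P(N ≥ 11) = 1 − P(N ≤ 10) ≈ 0.7029.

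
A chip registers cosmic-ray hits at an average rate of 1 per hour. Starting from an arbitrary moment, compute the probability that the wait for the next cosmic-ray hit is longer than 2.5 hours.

0.0821

The wait for the next event is exponential with rate λ = 1 per hour.
P(T > 2.5) = e^(−λt) = e^(−1 × 2.5) = e^(−2.5) ≈ 0.0821.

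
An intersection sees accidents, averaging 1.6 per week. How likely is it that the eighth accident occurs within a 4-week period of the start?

0.3127

Over the interval, μ = 1.6 × 4 = 6.4 (a 4-week period = 4 weeks).
The eighth arrival falls in the interval iff at least 8 events occur there: P(S_8 ≤ t) = P(N ≥ 8) = 1 − P(N ≤ 7) ≈ 0.3127.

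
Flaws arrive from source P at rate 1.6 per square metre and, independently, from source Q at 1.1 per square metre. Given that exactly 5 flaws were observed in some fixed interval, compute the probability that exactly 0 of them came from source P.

0.0112

Given the total, each event is independently from source P with probability p = λ_P/(λ_P+λ_Q) = 1.6/2.7 ≈ 0.5926.
So K ~ Binomial(5, 1.6/2.7): P(K = 0) = C(5,0) · (1.6/2.7)^0 · (1.1/2.7)^5 ≈ 0.0112.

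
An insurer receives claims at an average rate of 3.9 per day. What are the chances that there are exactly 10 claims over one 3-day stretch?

0.1099

Over the interval, μ = 3.9 × 3 = 11.7 (a 3-day stretch = 3 days).
P(N = 10) = e^(−μ) μ^10/10! = e^(−11.7) · 11.7^10/3628800 ≈ 0.1099.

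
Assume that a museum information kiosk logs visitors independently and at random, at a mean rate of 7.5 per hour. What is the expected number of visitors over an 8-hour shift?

60

E[N] = λt = 7.5 × 8 = 60 (an 8-hour shift = 8 hours).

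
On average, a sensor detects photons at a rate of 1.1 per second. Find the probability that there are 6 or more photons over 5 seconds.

Over the interval, μ = 1.1 × 5 = 5.5 (5 seconds).
P(N ≥ 6) = 1 − P(N ≤ 5) = 1 − Σ_{j=0}^{5} e^(−μ) μ^j/j! ≈ 0.4711.

0.4711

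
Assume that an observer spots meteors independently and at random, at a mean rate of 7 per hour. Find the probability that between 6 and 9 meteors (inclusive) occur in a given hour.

0.5298

With mean μ = 7 per hour,
P(6 ≤ N ≤ 9) = Σ_{j=6}^{9} e^(−7) · 7^j/j! ≈ 0.5298.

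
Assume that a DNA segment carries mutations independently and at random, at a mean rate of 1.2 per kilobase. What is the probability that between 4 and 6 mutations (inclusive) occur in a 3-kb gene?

Over the interval, μ = 1.2 × 3 = 3.6 (a 3-kb gene = 3 kilobases).
P(4 ≤ N ≤ 6) = Σ_{j=4}^{6} e^(−3.6) · 3.6^j/j! ≈ 0.4115.

0.4115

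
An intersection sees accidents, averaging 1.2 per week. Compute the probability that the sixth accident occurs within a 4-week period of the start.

0.3490

Over the interval, μ = 1.2 × 4 = 4.8 (a 4-week period = 4 weeks).
The sixth arrival falls in the interval iff at least 6 events occur there: P(S_6 ≤ t) = P(N ≥ 6) = 1 − P(N ≤ 5) ≈ 0.3490.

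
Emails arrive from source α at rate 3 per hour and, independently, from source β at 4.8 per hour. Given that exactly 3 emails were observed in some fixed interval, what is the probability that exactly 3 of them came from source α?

0.0569

Given the total, each event is independently from source α with probability p = λ_α/(λ_α+λ_β) = 3/7.8 ≈ 0.3846.
So K ~ Binomial(3, 3/7.8): P(K = 3) = C(3,3) · (3/7.8)^3 · (4.8/7.8)^0 ≈ 0.0569.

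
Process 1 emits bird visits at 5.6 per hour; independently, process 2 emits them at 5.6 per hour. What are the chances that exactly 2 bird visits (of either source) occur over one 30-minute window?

0.0580

Independent Poisson processes superpose: combined rate λ = 5.6 + 5.6 = 11.2 per hour.
Over the interval, μ = 11.2 × 0.5 = 5.6 (a 30-minute window = 0.5 hours).
P(N = 2) = e^(−5.6) · 5.6^2/2! ≈ 0.0580.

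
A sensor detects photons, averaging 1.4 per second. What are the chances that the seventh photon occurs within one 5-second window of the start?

Over the interval, μ = 1.4 × 5 = 7 (a 5-second window = 5 seconds).
The seventh arrival falls in the interval iff at least 7 events occur there: P(S_7 ≤ t) = P(N ≥ 7) = 1 − P(N ≤ 6) ≈ 0.5503.

0.5503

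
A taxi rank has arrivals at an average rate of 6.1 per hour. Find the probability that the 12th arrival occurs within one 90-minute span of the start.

Over the interval, μ = 6.1 × 1.5 = 9.15 (a 90-minute span = 1.5 hours).
The 12th arrival falls in the interval iff at least 12 events occur there: P(S_12 ≤ t) = P(N ≥ 12) = 1 − P(N ≤ 11) ≈ 0.2118.

0.2118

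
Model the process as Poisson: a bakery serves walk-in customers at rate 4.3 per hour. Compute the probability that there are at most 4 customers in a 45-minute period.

0.7761

Over the interval, μ = 4.3 × 0.75 = 3.225 (a 45-minute period = 0.75 hours).
P(N ≤ 4) = Σ_{j=0}^{4} e^(−μ) μ^j/j! ≈ 0.7761.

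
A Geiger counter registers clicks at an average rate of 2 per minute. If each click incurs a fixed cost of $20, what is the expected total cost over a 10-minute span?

E[N] = 2 × 10 = 20 (a 10-minute span = 10 minutes); E[cost] = 20 × $20 = $400.

$400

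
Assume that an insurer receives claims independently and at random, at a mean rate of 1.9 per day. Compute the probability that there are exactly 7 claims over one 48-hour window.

Over the interval, μ = 1.9 × 2 = 3.8 (a 48-hour window = 2 days).
P(N = 7) = e^(−μ) μ^7/7! = e^(−3.8) · 3.8^7/5040 ≈ 0.0508.

0.0508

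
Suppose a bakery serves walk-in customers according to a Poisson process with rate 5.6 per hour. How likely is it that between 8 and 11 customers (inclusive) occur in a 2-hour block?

0.4247

Over the interval, μ = 5.6 × 2 = 11.2 (a 2-hour block = 2 hours).
P(8 ≤ N ≤ 11) = Σ_{j=8}^{11} e^(−11.2) · 11.2^j/j! ≈ 0.4247.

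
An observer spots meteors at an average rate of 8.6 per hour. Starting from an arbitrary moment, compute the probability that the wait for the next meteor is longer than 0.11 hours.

The wait for the next event is exponential with rate λ = 8.6 per hour.
P(T > 0.11) = e^(−λt) = e^(−8.6 × 0.11) = e^(−0.946) ≈ 0.3883.

0.3883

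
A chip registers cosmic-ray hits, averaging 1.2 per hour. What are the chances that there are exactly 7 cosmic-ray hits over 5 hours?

Over the interval, μ = 1.2 × 5 = 6 (5 hours).
P(N = 7) = e^(−μ) μ^7/7! = e^(−6) · 6^7/5040 ≈ 0.1377.

0.1377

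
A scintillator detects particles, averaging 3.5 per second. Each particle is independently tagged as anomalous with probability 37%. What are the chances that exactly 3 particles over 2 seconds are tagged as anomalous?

0.2172

Thinning: the particles that are tagged as anomalous themselves form a Poisson process with rate 0.37 × 3.5 = 1.295 per second.
Over the interval, μ = 1.295 × 2 = 2.59 (2 seconds).
P(N = 3) = e^(−2.59) · 2.59^3/3! ≈ 0.2172.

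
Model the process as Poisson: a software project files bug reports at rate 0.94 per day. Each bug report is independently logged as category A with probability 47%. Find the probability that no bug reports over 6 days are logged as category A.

Thinning: the bug reports that are logged as category A themselves form a Poisson process with rate 0.47 × 0.94 = 0.4418 per day.
Over the interval, μ = 0.4418 × 6 = 2.6508 (6 days).
P(N = 0) = e^(−2.6508) · 2.6508^0/0! ≈ 0.0706.

0.0706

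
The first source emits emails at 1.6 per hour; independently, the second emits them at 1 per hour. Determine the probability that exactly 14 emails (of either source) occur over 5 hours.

0.1021

Independent Poisson processes superpose: combined rate λ = 1.6 + 1 = 2.6 per hour.
Over the interval, μ = 2.6 × 5 = 13 (5 hours).
P(N = 14) = e^(−13) · 13^14/14! ≈ 0.1021.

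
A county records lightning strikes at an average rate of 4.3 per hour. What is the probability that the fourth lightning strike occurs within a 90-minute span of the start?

Over the interval, μ = 4.3 × 1.5 = 6.45 (a 90-minute span = 1.5 hours).
The fourth arrival falls in the interval iff at least 4 events occur there: P(S_4 ≤ t) = P(N ≥ 4) = 1 − P(N ≤ 3) ≈ 0.8847.

0.8847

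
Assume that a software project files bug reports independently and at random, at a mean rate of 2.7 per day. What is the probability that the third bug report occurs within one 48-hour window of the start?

Over the interval, μ = 2.7 × 2 = 5.4 (a 48-hour window = 2 days).
The third arrival falls in the interval iff at least 3 events occur there: P(S_3 ≤ t) = P(N ≥ 3) = 1 − P(N ≤ 2) ≈ 0.9052.

0.9052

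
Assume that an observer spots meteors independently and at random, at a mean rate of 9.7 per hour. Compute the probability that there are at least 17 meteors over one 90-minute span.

Over the interval, μ = 9.7 × 1.5 = 14.55 (a 90-minute span = 1.5 hours).
P(N ≥ 17) = 1 − P(N ≤ 16) = 1 − Σ_{j=0}^{16} e^(−μ) μ^j/j! ≈ 0.2934.

0.2934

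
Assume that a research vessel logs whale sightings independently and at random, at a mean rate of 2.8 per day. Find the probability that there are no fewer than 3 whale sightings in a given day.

0.5305

With mean μ = 2.8 per day,
P(N ≥ 3) = 1 − P(N ≤ 2) = 1 − Σ_{j=0}^{2} e^(−μ) μ^j/j! ≈ 0.5305.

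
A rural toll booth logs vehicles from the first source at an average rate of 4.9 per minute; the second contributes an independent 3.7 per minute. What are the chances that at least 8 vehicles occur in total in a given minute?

Independent Poisson processes superpose: combined rate λ = 4.9 + 3.7 = 8.6 per minute.
So μ = 8.6.
P(N ≥ 8) = 1 − P(N ≤ 7) ≈ 0.6272.

0.6272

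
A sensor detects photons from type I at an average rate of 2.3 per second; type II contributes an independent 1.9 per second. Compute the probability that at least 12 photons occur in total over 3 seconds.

Independent Poisson processes superpose: combined rate λ = 2.3 + 1.9 = 4.2 per second.
Over the interval, μ = 4.2 × 3 = 12.6 (3 seconds).
P(N ≥ 12) = 1 − P(N ≤ 11) ≈ 0.6050.

0.6050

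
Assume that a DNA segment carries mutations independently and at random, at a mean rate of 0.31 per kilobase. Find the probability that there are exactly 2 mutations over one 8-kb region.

0.2575

Over the interval, μ = 0.31 × 8 = 2.48 (an 8-kb region = 8 kilobases).
P(N = 2) = e^(−μ) μ^2/2! = e^(−2.48) · 2.48^2/2 ≈ 0.2575.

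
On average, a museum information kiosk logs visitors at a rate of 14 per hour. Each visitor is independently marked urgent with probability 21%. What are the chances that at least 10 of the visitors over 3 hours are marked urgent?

0.3889

Thinning: the visitors that are marked urgent themselves form a Poisson process with rate 0.21 × 14 = 2.94 per hour.
Over the interval, μ = 2.94 × 3 = 8.82 (3 hours).
P(N ≥ 10) = 1 − P(N ≤ 9) ≈ 0.3889.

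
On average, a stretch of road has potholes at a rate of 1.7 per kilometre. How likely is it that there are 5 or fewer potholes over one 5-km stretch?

Over the interval, μ = 1.7 × 5 = 8.5 (a 5-km stretch = 5 kilometres).
P(N ≤ 5) = Σ_{j=0}^{5} e^(−μ) μ^j/j! ≈ 0.1496.

0.1496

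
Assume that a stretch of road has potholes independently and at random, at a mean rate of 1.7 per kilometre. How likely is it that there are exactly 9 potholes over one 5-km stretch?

0.1299

Over the interval, μ = 1.7 × 5 = 8.5 (a 5-km stretch = 5 kilometres).
P(N = 9) = e^(−μ) μ^9/9! = e^(−8.5) · 8.5^9/362880 ≈ 0.1299.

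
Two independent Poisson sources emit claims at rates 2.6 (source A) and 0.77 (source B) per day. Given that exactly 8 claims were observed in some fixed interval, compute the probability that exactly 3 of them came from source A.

Given the total, each event is independently from source A with probability p = λ_A/(λ_A+λ_B) = 2.6/3.37 ≈ 0.7715.
So K ~ Binomial(8, 2.6/3.37): P(K = 3) = C(8,3) · (2.6/3.37)^3 · (0.77/3.37)^5 ≈ 0.0160.

0.0160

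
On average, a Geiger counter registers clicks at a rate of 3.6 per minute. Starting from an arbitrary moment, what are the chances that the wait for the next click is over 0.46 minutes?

0.1909

The wait for the next event is exponential with rate λ = 3.6 per minute.
P(T > 0.46) = e^(−λt) = e^(−3.6 × 0.46) = e^(−1.656) ≈ 0.1909.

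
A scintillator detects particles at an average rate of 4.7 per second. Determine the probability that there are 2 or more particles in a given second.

0.9482

With mean μ = 4.7 per second,
P(N ≥ 2) = 1 − P(N ≤ 1) = 1 − Σ_{j=0}^{1} e^(−μ) μ^j/j! ≈ 0.9482.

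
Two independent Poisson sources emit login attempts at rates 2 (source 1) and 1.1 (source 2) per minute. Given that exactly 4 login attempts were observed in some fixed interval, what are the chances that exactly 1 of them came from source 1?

Given the total, each event is independently from source 1 with probability p = λ_1/(λ_1+λ_2) = 2/3.1 ≈ 0.6452.
So K ~ Binomial(4, 2/3.1): P(K = 1) = C(4,1) · (2/3.1)^1 · (1.1/3.1)^3 ≈ 0.1153.

0.1153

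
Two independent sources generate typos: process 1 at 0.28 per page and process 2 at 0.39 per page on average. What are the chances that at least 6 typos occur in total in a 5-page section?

0.1232

Independent Poisson processes superpose: combined rate λ = 0.28 + 0.39 = 0.67 per page.
Over the interval, μ = 0.67 × 5 = 3.35 (a 5-page section = 5 pages).
P(N ≥ 6) = 1 − P(N ≤ 5) ≈ 0.1232.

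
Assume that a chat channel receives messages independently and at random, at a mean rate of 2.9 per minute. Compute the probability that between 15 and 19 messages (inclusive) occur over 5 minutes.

Over the interval, μ = 2.9 × 5 = 14.5 (5 minutes).
P(15 ≤ N ≤ 19) = Σ_{j=15}^{19} e^(−14.5) · 14.5^j/j! ≈ 0.3836.

0.3836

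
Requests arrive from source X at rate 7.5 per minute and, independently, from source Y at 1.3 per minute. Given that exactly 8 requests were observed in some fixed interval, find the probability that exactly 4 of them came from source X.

Given the total, each event is independently from source X with probability p = λ_X/(λ_X+λ_Y) = 7.5/8.8 ≈ 0.8523.
So K ~ Binomial(8, 7.5/8.8): P(K = 4) = C(8,4) · (7.5/8.8)^4 · (1.3/8.8)^4 ≈ 0.0176.

0.0176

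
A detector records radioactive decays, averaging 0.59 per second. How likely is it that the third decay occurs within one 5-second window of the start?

Over the interval, μ = 0.59 × 5 = 2.95 (a 5-second window = 5 seconds).
The third arrival falls in the interval iff at least 3 events occur there: P(S_3 ≤ t) = P(N ≥ 3) = 1 − P(N ≤ 2) ≈ 0.5655.

0.5655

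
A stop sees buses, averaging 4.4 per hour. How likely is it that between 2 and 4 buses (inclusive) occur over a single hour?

0.4849

With mean μ = 4.4 per hour,
P(2 ≤ N ≤ 4) = Σ_{j=2}^{4} e^(−4.4) · 4.4^j/j! ≈ 0.4849.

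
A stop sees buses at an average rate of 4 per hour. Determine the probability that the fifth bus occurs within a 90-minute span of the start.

Over the interval, μ = 4 × 1.5 = 6 (a 90-minute span = 1.5 hours).
The fifth arrival falls in the interval iff at least 5 events occur there: P(S_5 ≤ t) = P(N ≥ 5) = 1 − P(N ≤ 4) ≈ 0.7149.

0.7149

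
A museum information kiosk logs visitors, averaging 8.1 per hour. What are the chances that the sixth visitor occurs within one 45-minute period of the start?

Over the interval, μ = 8.1 × 0.75 = 6.075 (a 45-minute period = 0.75 hours).
The sixth arrival falls in the interval iff at least 6 events occur there: P(S_6 ≤ t) = P(N ≥ 6) = 1 − P(N ≤ 5) ≈ 0.5663.

0.5663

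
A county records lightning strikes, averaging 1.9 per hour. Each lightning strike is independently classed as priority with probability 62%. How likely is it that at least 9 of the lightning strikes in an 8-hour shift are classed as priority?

0.5988

Thinning: the lightning strikes that are classed as priority themselves form a Poisson process with rate 0.62 × 1.9 = 1.178 per hour.
Over the interval, μ = 1.178 × 8 = 9.424 (an 8-hour shift = 8 hours).
P(N ≥ 9) = 1 − P(N ≤ 8) ≈ 0.5988.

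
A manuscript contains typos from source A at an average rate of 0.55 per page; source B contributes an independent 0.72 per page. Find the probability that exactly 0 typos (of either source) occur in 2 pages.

Independent Poisson processes superpose: combined rate λ = 0.55 + 0.72 = 1.27 per page.
Over the interval, μ = 1.27 × 2 = 2.54 (2 pages).
P(N = 0) = e^(−2.54) · 2.54^0/0! ≈ 0.0789.

0.0789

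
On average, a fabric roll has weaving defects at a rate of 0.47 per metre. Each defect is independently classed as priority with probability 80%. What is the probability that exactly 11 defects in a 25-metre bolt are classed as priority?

0.1049

Thinning: the defects that are classed as priority themselves form a Poisson process with rate 0.8 × 0.47 = 0.376 per metre.
Over the interval, μ = 0.376 × 25 = 9.4 (a 25-metre bolt = 25 metres).
P(N = 11) = e^(−9.4) · 9.4^11/11! ≈ 0.1049.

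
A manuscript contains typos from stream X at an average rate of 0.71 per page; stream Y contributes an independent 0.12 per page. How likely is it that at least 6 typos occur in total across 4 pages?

Independent Poisson processes superpose: combined rate λ = 0.71 + 0.12 = 0.83 per page.
Over the interval, μ = 0.83 × 4 = 3.32 (4 pages).
P(N ≥ 6) = 1 − P(N ≤ 5) ≈ 0.1195.

0.1195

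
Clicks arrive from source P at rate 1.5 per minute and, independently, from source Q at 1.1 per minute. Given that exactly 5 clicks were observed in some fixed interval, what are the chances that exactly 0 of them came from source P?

Given the total, each event is independently from source P with probability p = λ_P/(λ_P+λ_Q) = 1.5/2.6 ≈ 0.5769.
So K ~ Binomial(5, 1.5/2.6): P(K = 0) = C(5,0) · (1.5/2.6)^0 · (1.1/2.6)^5 ≈ 0.0136.

0.0136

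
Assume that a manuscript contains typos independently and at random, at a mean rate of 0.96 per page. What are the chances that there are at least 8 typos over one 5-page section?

0.1133

Over the interval, μ = 0.96 × 5 = 4.8 (a 5-page section = 5 pages).
P(N ≥ 8) = 1 − P(N ≤ 7) = 1 − Σ_{j=0}^{7} e^(−μ) μ^j/j! ≈ 0.1133.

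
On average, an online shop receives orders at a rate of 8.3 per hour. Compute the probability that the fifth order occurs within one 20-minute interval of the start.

0.1472

Over the interval, μ = 8.3 × 1/3 ≈ 2.76667 (a 20-minute interval = 1/3 hours).
The fifth arrival falls in the interval iff at least 5 events occur there: P(S_5 ≤ t) = P(N ≥ 5) = 1 − P(N ≤ 4) ≈ 0.1472.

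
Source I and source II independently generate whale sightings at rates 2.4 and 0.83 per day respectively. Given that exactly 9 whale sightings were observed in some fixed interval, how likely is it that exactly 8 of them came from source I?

0.2149

Given the total, each event is independently from source I with probability p = λ_I/(λ_I+λ_II) = 2.4/3.23 ≈ 0.7430.
So K ~ Binomial(9, 2.4/3.23): P(K = 8) = C(9,8) · (2.4/3.23)^8 · (0.83/3.23)^1 ≈ 0.2149.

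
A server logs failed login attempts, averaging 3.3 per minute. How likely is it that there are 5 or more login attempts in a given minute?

With mean μ = 3.3 per minute,
P(N ≥ 5) = 1 − P(N ≤ 4) = 1 − Σ_{j=0}^{4} e^(−μ) μ^j/j! ≈ 0.2374.

0.2374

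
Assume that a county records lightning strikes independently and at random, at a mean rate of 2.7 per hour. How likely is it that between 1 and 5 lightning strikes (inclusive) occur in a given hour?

0.8761

With mean μ = 2.7 per hour,
P(1 ≤ N ≤ 5) = Σ_{j=1}^{5} e^(−2.7) · 2.7^j/j! ≈ 0.8761.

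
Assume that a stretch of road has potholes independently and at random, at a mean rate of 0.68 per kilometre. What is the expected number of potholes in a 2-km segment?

1.36

E[N] = λt = 0.68 × 2 = 1.36 (a 2-km segment = 2 kilometres).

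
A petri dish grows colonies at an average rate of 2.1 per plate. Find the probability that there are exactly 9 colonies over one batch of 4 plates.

0.1290

Over the interval, μ = 2.1 × 4 = 8.4 (a batch of 4 plates = 4 plates).
P(N = 9) = e^(−μ) μ^9/9! = e^(−8.4) · 8.4^9/362880 ≈ 0.1290.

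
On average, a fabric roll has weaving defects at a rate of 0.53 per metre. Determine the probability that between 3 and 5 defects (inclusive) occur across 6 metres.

0.5128

Over the interval, μ = 0.53 × 6 = 3.18 (6 metres).
P(3 ≤ N ≤ 5) = Σ_{j=3}^{5} e^(−3.18) · 3.18^j/j! ≈ 0.5128.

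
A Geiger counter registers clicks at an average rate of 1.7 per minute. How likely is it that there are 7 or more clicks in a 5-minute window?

0.7438

Over the interval, μ = 1.7 × 5 = 8.5 (a 5-minute window = 5 minutes).
P(N ≥ 7) = 1 − P(N ≤ 6) = 1 − Σ_{j=0}^{6} e^(−μ) μ^j/j! ≈ 0.7438.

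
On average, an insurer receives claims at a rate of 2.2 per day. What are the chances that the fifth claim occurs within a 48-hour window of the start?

Over the interval, μ = 2.2 × 2 = 4.4 (a 48-hour window = 2 days).
The fifth arrival falls in the interval iff at least 5 events occur there: P(S_5 ≤ t) = P(N ≥ 5) = 1 − P(N ≤ 4) ≈ 0.4488.

0.4488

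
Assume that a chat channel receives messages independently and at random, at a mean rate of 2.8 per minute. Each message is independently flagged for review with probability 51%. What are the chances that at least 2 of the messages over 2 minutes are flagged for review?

Thinning: the messages that are flagged for review themselves form a Poisson process with rate 0.51 × 2.8 = 1.428 per minute.
Over the interval, μ = 1.428 × 2 = 2.856 (2 minutes).
P(N ≥ 2) = 1 − P(N ≤ 1) ≈ 0.7783.

0.7783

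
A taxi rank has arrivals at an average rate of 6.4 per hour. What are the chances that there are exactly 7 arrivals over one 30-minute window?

0.0278

Over the interval, μ = 6.4 × 0.5 = 3.2 (a 30-minute window = 0.5 hours).
P(N = 7) = e^(−μ) μ^7/7! = e^(−3.2) · 3.2^7/5040 ≈ 0.0278.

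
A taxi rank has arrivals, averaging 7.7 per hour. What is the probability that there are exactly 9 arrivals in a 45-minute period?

Over the interval, μ = 7.7 × 0.75 = 5.775 (a 45-minute period = 0.75 hours).
P(N = 9) = e^(−μ) μ^9/9! = e^(−5.775) · 5.775^9/362880 ≈ 0.0611.

0.0611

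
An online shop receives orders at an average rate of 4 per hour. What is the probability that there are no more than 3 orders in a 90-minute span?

Over the interval, μ = 4 × 1.5 = 6 (a 90-minute span = 1.5 hours).
P(N ≤ 3) = Σ_{j=0}^{3} e^(−μ) μ^j/j! ≈ 0.1512.

0.1512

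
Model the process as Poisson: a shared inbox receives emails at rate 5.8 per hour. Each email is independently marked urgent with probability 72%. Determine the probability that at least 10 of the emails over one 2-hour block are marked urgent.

0.3279

Thinning: the emails that are marked urgent themselves form a Poisson process with rate 0.72 × 5.8 = 4.176 per hour.
Over the interval, μ = 4.176 × 2 = 8.352 (a 2-hour block = 2 hours).
P(N ≥ 10) = 1 − P(N ≤ 9) ≈ 0.3279.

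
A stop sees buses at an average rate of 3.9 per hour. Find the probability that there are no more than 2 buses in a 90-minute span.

0.0690

Over the interval, μ = 3.9 × 1.5 = 5.85 (a 90-minute span = 1.5 hours).
P(N ≤ 2) = Σ_{j=0}^{2} e^(−μ) μ^j/j! ≈ 0.0690.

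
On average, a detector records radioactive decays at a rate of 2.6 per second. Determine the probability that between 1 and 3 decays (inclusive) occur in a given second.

With mean μ = 2.6 per second,
P(1 ≤ N ≤ 3) = Σ_{j=1}^{3} e^(−2.6) · 2.6^j/j! ≈ 0.6617.

0.6617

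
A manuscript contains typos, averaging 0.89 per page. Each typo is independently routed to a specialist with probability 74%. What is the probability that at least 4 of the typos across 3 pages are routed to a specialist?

Thinning: the typos that are routed to a specialist themselves form a Poisson process with rate 0.74 × 0.89 = 0.6586 per page.
Over the interval, μ = 0.6586 × 3 = 1.9758 (3 pages).
P(N ≥ 4) = 1 − P(N ≤ 3) ≈ 0.1385.

0.1385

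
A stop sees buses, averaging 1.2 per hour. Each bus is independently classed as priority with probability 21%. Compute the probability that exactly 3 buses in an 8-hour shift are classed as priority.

0.1819

Thinning: the buses that are classed as priority themselves form a Poisson process with rate 0.21 × 1.2 = 0.252 per hour.
Over the interval, μ = 0.252 × 8 = 2.016 (an 8-hour shift = 8 hours).
P(N = 3) = e^(−2.016) · 2.016^3/3! ≈ 0.1819.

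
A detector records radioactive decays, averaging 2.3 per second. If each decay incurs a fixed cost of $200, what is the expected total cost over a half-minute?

E[N] = 2.3 × 30 = 69 (a half-minute = 30 seconds); E[cost] = 69 × $200 = $13800.

$13800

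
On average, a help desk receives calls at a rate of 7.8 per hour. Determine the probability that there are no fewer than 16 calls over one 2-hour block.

0.4931

Over the interval, μ = 7.8 × 2 = 15.6 (a 2-hour block = 2 hours).
P(N ≥ 16) = 1 − P(N ≤ 15) = 1 − Σ_{j=0}^{15} e^(−μ) μ^j/j! ≈ 0.4931.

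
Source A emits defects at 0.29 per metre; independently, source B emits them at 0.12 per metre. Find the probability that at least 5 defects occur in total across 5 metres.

0.0573

Independent Poisson processes superpose: combined rate λ = 0.29 + 0.12 = 0.41 per metre.
Over the interval, μ = 0.41 × 5 = 2.05 (5 metres).
P(N ≥ 5) = 1 − P(N ≤ 4) ≈ 0.0573.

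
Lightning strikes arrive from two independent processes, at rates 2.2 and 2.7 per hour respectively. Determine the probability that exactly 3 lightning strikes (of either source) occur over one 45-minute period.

Independent Poisson processes superpose: combined rate λ = 2.2 + 2.7 = 4.9 per hour.
Over the interval, μ = 4.9 × 0.75 = 3.675 (a 45-minute period = 0.75 hours).
P(N = 3) = e^(−3.675) · 3.675^3/3! ≈ 0.2097.

0.2097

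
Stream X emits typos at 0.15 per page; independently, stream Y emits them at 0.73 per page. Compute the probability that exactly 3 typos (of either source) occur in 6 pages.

0.1249

Independent Poisson processes superpose: combined rate λ = 0.15 + 0.73 = 0.88 per page.
Over the interval, μ = 0.88 × 6 = 5.28 (6 pages).
P(N = 3) = e^(−5.28) · 5.28^3/3! ≈ 0.1249.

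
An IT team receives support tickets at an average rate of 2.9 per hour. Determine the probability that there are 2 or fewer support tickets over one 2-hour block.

0.0715

Over the interval, μ = 2.9 × 2 = 5.8 (a 2-hour block = 2 hours).
P(N ≤ 2) = Σ_{j=0}^{2} e^(−μ) μ^j/j! ≈ 0.0715.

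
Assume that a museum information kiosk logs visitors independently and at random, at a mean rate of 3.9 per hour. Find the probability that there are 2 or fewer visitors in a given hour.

With mean μ = 3.9 per hour,
P(N ≤ 2) = Σ_{j=0}^{2} e^(−μ) μ^j/j! ≈ 0.2531.

0.2531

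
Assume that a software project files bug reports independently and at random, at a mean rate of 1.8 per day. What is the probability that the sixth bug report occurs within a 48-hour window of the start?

Over the interval, μ = 1.8 × 2 = 3.6 (a 48-hour window = 2 days).
The sixth arrival falls in the interval iff at least 6 events occur there: P(S_6 ≤ t) = P(N ≥ 6) = 1 − P(N ≤ 5) ≈ 0.1559.

0.1559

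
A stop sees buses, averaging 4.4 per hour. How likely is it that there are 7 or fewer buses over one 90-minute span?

Over the interval, μ = 4.4 × 1.5 = 6.6 (a 90-minute span = 1.5 hours).
P(N ≤ 7) = Σ_{j=0}^{7} e^(−μ) μ^j/j! ≈ 0.6581.

0.6581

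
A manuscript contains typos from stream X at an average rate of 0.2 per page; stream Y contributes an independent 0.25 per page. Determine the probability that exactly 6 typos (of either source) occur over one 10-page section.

Independent Poisson processes superpose: combined rate λ = 0.2 + 0.25 = 0.45 per page.
Over the interval, μ = 0.45 × 10 = 4.5 (a 10-page section = 10 pages).
P(N = 6) = e^(−4.5) · 4.5^6/6! ≈ 0.1281.

0.1281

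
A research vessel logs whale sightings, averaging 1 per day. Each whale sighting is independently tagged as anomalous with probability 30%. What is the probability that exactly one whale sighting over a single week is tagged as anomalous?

Thinning: the whale sightings that are tagged as anomalous themselves form a Poisson process with rate 0.3 × 1 = 0.3 per day.
Over the interval, μ = 0.3 × 7 = 2.1 (a week = 7 days).
P(N = 1) = e^(−2.1) · 2.1^1/1! ≈ 0.2572.

0.2572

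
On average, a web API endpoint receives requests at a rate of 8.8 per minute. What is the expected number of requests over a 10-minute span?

E[N] = λt = 8.8 × 10 = 88 (a 10-minute span = 10 minutes).

88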